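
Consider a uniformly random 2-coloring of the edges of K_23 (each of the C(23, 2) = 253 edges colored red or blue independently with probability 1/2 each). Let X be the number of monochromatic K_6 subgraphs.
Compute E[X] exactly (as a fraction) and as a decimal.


Let X = Σ_S X_S over the C(23, 6) = 100947 subsets S of size 6, where X_S = 1 if the K_6 on S is monochromatic.
For a fixed S, the K_6 on S has C(6, 2) = 15 edges. P[all 15 edges red] = (1/2)^15, and likewise for blue, so P[monochromatic] = 2·(1/2)^15 = 2^{1 − 15} = 1/16384.
By linearity of expectation: E[X] = C(23, 6) · 2^{1 − 15} = 100947 · 1/16384 = 100947/16384.
Numerically: E[X] ≈ 6.1613.

E[X] = C(23,6)·2^(1−C(6,2)) = 100947/16384 ≈ 6.1613.


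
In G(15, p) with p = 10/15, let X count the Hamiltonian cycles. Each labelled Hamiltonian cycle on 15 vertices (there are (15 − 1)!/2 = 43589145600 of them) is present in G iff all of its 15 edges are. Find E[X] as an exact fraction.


K_15 has (15 − 1)!/2 = 43589145600 labelled Hamiltonian cycles.
For each such Hamiltonian cycle H, let X_H = 1 if all 15 edges of H are present in G. Then P[X_H = 1] = p^{15} = (2/3)^{15} = 32768/14348907.
Summing the indicators: E[X] = Σ_H E[X_H] = 43589145600 · p^{15} = 43589145600 · 32768/14348907 = 5877897625600/59049.
Numerically: E[X] ≈ 9.95427e+07.

E[X] = 43589145600 · (2/3)^{15} = 5877897625600/59049 ≈ 9.95427e+07.


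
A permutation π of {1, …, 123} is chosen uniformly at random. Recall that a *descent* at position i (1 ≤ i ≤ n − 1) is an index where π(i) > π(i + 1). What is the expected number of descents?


Write X = Σ X_I over i = 1, …, 122, with X_I the indicator of one descent.
There are 122 indicators.
For each fixed i, the pair (π(i), π(i+1)) is a uniformly random ordered pair of distinct values from {1, …, 123}; by symmetry P[π(i) > π(i+1)] = 1/2.
By linearity: E[X] = 122 · (1/2) = (123 − 1) · (1/2) = 61 ≈ 61.000.

E[X] = 61 = 61.000.


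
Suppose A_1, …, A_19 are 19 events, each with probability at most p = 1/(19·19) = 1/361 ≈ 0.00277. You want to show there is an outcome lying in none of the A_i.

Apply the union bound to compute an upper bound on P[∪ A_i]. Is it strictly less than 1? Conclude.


Union bound: P[∪_{i=1}^{19} A_i] ≤ Σ_i P[A_i] ≤ 19·p = 19·(1/361) = 1/19.
Numerically: 1/19 ≈ 0.05263.
Is 1/19 < 1? YES.
Since P[∪ A_i] ≤ 1/19 < 1, the complement has P[∩ A_i^c] ≥ 1 − 1/19 = 18/19 > 0, so some outcome avoids every A_i.

19·p = 1/19 ≈ 0.05263; existence CERTIFIED by the union bound.


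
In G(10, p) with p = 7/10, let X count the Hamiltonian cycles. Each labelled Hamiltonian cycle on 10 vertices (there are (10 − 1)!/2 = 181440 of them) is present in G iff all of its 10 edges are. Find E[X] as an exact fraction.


K_10 has (10 − 1)!/2 = 181440 labelled Hamiltonian cycles.
For each such Hamiltonian cycle H, let X_H = 1 if all 10 edges of H are present in G. Then P[X_H = 1] = p^{10} = (7/10)^{10} = 282475249/10000000000.
Summing the indicators: E[X] = Σ_H E[X_H] = 181440 · p^{10} = 181440 · 282475249/10000000000 = 160163466183/31250000.
Numerically: E[X] ≈ 5125.

E[X] = 181440 · (7/10)^{10} = 160163466183/31250000 ≈ 5125.


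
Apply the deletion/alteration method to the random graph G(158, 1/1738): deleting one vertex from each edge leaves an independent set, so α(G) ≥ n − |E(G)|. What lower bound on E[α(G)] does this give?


E[|E(G)|] = C(158, 2)·p = 12403 · (1/1738) = 157/22.
E[α(G)] ≥ n − E[|E(G)|] = 158 − 157/22 = 3319/22.
Numerically: ≈ 150.86364.
(This is only a lower bound; the true E[α(G)] may be larger.)

E[α(G)] ≥ 3319/22 ≈ 150.86364.


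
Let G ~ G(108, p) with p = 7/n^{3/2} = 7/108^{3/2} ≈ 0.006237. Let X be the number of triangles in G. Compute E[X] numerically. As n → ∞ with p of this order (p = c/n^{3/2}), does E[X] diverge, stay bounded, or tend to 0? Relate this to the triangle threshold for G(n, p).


Number of potential triangles: C(108, 3) = 204156.
Each occurs with probability p³ ≈ (0.006237)³ ≈ 2.425980e-07.
By linearity: E[X] = C(108, 3)·p³ ≈ 204156 · 2.425980e-07 ≈ 0.0495.
Since α = 3/2 > 1, p = c/n^{3/2} = o(1/n) is below the triangle threshold p ~ 1/n. Asymptotically E[X] ~ (c³/6)·n^{3(1−α)} = (7³/6)·n^{-1.5} → 0, so by Markov's inequality G has no triangles w.h.p.

E[X] ≈ 0.0495; in regime p = Θ(1/n^{3/2}) E[X] tends to 0 (below the triangle threshold p ~ 1/n).


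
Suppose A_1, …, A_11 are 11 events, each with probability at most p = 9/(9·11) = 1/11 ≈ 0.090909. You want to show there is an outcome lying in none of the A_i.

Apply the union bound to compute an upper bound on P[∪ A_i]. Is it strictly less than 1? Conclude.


Union bound: P[∪_{i=1}^{11} A_i] ≤ Σ_i P[A_i] ≤ 11·p = 11·(1/11) = 1.
Numerically: 1 ≈ 1.000000.
Is 1 < 1? NO.
Since the bound 1 is ≥ 1, the union bound is uninformative here; it does NOT by itself certify existence.

11·p = 1 ≈ 1.000000; existence NOT certified by the union bound.


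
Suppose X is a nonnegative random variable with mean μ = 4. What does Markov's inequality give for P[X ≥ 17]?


μ = E[X] = 4, a = 17.
Markov: P[X ≥ 17] ≤ μ/a = (4)/17 = 4/17.
Numerically: ≈ 0.235.
(Since a = 17 > μ = 4.000, the bound 4/17 is < 1 and informative.)

P[X ≥ 17] ≤ 4/17 ≈ 0.235.


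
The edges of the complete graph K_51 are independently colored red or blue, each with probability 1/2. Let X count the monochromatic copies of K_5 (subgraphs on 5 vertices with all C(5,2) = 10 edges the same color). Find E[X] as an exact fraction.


Let X = Σ_S X_S over the C(51, 5) = 2349060 subsets S of size 5, where X_S = 1 if the K_5 on S is monochromatic.
For a fixed S, the K_5 on S has C(5, 2) = 10 edges. P[all 10 edges red] = (1/2)^10, and likewise for blue, so P[monochromatic] = 2·(1/2)^10 = 2^{1 − 10} = 1/512.
By linearity of expectation: E[X] = C(51, 5) · 2^{1 − 10} = 2349060 · 1/512 = 587265/128.
Numerically: E[X] ≈ 4588.00781.

E[X] = C(51,5)·2^(1−C(5,2)) = 587265/128 ≈ 4588.00781.


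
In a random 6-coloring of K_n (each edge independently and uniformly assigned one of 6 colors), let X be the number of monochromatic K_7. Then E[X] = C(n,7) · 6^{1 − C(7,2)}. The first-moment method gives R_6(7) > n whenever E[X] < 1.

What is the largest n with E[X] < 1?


We need C(n, 7) · 6^{1 − 21} < 1, i.e. C(n, 7) < 6^{21 − 1} = 3656158440062976.
Check values of n near the boundary:
  n = 565: C(565, 7) = 3513212521235560; 3513212521235560 < 3656158440062976? YES
  n = 566: C(566, 7) = 3557206237959440; 3557206237959440 < 3656158440062976? YES
  n = 567: C(567, 7) = 3601671315933933; 3601671315933933 < 3656158440062976? YES
  n = 568: C(568, 7) = 3646611956239704; 3646611956239704 < 3656158440062976? YES
  n = 569: C(569, 7) = 3692032389858348; 3692032389858348 < 3656158440062976? NO
  n = 570: C(570, 7) = 3737936877831720; 3737936877831720 < 3656158440062976? NO
  n = 571: C(571, 7) = 3784329711421830; 3784329711421830 < 3656158440062976? NO
The largest n with C(n, 7) < 3656158440062976 is n = 568 (where E[X] = 16882462760369/16926659444736 ≈ 0.9974). Hence R_6(7) > 568, i.e. R_6(7) ≥ 569.

Largest n = 568; hence R_6(7) > 568.


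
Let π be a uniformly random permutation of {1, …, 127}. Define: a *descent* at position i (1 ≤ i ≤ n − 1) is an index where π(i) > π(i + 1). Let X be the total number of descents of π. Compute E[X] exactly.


Write X = Σ X_I over i = 1, …, 126, with X_I the indicator of one descent.
There are 126 indicators.
For each fixed i, the pair (π(i), π(i+1)) is a uniformly random ordered pair of distinct values from {1, …, 127}; by symmetry P[π(i) > π(i+1)] = 1/2.
By linearity: E[X] = 126 · (1/2) = (127 − 1) · (1/2) = 63 ≈ 63.000.

E[X] = 63 = 63.000.


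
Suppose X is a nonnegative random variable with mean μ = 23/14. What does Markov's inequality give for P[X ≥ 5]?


μ = E[X] = 23/14, a = 5.
Markov: P[X ≥ 5] ≤ μ/a = (23/14)/5 = 23/70.
Numerically: ≈ 0.329.
(Since a = 5 > μ = 1.643, the bound 23/70 is < 1 and informative.)

P[X ≥ 5] ≤ 23/70 ≈ 0.329.


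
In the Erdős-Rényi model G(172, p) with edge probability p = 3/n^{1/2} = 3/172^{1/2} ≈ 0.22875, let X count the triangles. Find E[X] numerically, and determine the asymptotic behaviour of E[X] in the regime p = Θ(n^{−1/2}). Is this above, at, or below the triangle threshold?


Number of potential triangles: C(172, 3) = 833340.
Each occurs with probability p³ ≈ (0.22875)³ ≈ 1.1969365e-02.
By linearity: E[X] = C(172, 3)·p³ ≈ 833340 · 1.1969365e-02 ≈ 9974.55024.
Since α = 1/2 < 1, p = c/n^{1/2} ≫ 1/n is above the triangle threshold p ~ 1/n. Asymptotically E[X] ~ (c³/6)·n^{3(1−α)} = (3³/6)·n^{1.5} → ∞; triangles are abundant w.h.p.

E[X] ≈ 9974.55024; in regime p = Θ(1/n^{1/2}) E[X] diverges (above the triangle threshold p ~ 1/n).


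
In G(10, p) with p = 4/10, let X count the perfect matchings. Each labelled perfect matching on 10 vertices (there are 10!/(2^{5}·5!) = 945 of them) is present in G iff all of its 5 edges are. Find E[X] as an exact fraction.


K_10 has 10!/(2^{5}·5!) = 945 labelled perfect matchings.
For each such perfect matching H, let X_H = 1 if all 5 edges of H are present in G. Then P[X_H = 1] = p^{5} = (2/5)^{5} = 32/3125.
By linearity: E[X] = Σ_H E[X_H] = 945 · p^{5} = 945 · 32/3125 = 6048/625.
Numerically: E[X] ≈ 9.68.

E[X] = 945 · (2/5)^{5} = 6048/625 ≈ 9.68.


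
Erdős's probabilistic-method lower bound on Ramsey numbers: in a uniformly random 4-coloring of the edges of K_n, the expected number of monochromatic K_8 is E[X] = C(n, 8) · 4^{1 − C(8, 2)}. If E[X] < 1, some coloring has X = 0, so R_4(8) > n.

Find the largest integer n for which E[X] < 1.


We need C(n, 8) · 4^{1 − 28} < 1, i.e. C(n, 8) < 4^{28 − 1} = 18014398509481984.
Check values of n near the boundary:
  n = 404: C(404, 8) = 16415071523485570; 16415071523485570 < 18014398509481984? YES
  n = 405: C(405, 8) = 16745853821188050; 16745853821188050 < 18014398509481984? YES
  n = 406: C(406, 8) = 17082453897995850; 17082453897995850 < 18014398509481984? YES
  n = 407: C(407, 8) = 17424959239309050; 17424959239309050 < 18014398509481984? YES
  n = 408: C(408, 8) = 17773458424095231; 17773458424095231 < 18014398509481984? YES
  n = 409: C(409, 8) = 18128041135797879; 18128041135797879 < 18014398509481984? NO
The largest n with C(n, 8) < 18014398509481984 is n = 408 (where E[X] = 17773458424095231/18014398509481984 ≈ 0.9866). Hence R_4(8) > 408, i.e. R_4(8) ≥ 409.

Largest n = 408; hence R_4(8) > 408.


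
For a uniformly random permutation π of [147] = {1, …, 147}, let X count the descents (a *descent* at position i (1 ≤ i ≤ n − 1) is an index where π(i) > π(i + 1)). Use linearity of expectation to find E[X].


Write X = Σ X_I over i = 1, …, 146, with X_I the indicator of one descent.
There are 146 indicators.
For each fixed i, the pair (π(i), π(i+1)) is a uniformly random ordered pair of distinct values from {1, …, 147}; by symmetry P[π(i) > π(i+1)] = 1/2.
By linearity: E[X] = 146 · (1/2) = (147 − 1) · (1/2) = 73 ≈ 73.000000.

E[X] = 73 = 73.000000.


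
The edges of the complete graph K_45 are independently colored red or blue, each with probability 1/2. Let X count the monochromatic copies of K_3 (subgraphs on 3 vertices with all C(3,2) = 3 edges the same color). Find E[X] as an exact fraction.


Let X = Σ_S X_S over the C(45, 3) = 14190 subsets S of size 3, where X_S = 1 if the K_3 on S is monochromatic.
For a fixed S, the K_3 on S has C(3, 2) = 3 edges. P[all 3 edges red] = (1/2)^3, and likewise for blue, so P[monochromatic] = 2·(1/2)^3 = 2^{1 − 3} = 1/4.
Summing: E[X] = C(45, 3) · 2^{1 − 3} = 14190 · 1/4 = 7095/2.
Numerically: E[X] ≈ 3547.500000.

E[X] = C(45,3)·2^(1−C(3,2)) = 7095/2 ≈ 3547.500000.


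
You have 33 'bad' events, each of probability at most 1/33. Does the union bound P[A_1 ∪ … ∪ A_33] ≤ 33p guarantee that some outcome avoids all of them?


Union bound: P[∪_{i=1}^{33} A_i] ≤ Σ_i P[A_i] ≤ 33·p = 33·(1/33) = 1.
Numerically: 1 ≈ 1.00000.
Is 1 < 1? NO.
Since the bound 1 is ≥ 1, the union bound is uninformative here; it does NOT by itself certify existence.

33·p = 1 ≈ 1.00000; existence NOT certified by the union bound.


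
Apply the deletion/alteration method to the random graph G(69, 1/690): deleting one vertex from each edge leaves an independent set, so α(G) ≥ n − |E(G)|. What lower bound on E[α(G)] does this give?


E[|E(G)|] = C(69, 2)·p = 2346 · (1/690) = 17/5.
E[α(G)] ≥ n − E[|E(G)|] = 69 − 17/5 = 328/5.
Numerically: ≈ 65.600000.
(This is only a lower bound; the true E[α(G)] may be larger.)

E[α(G)] ≥ 328/5 ≈ 65.600000.


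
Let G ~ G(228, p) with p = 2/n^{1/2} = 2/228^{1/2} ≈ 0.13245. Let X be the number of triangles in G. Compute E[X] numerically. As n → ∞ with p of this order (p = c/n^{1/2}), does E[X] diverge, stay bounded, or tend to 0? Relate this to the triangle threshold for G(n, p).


Number of potential triangles: C(228, 3) = 1949476.
Each occurs with probability p³ ≈ (0.13245)³ ≈ 2.3237410e-03.
By linearity: E[X] = C(228, 3)·p³ ≈ 1949476 · 2.3237410e-03 ≈ 4530.07727.
Since α = 1/2 < 1, p = c/n^{1/2} ≫ 1/n is above the triangle threshold p ~ 1/n. Asymptotically E[X] ~ (c³/6)·n^{3(1−α)} = (2³/6)·n^{1.5} → ∞; triangles are abundant w.h.p.

E[X] ≈ 4530.07727; in regime p = Θ(1/n^{1/2}) E[X] diverges (above the triangle threshold p ~ 1/n).


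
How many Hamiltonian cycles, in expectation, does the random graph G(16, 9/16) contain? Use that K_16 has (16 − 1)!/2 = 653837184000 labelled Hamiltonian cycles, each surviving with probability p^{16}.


K_16 has (16 − 1)!/2 = 653837184000 labelled Hamiltonian cycles.
For each such Hamiltonian cycle H, let X_H = 1 if all 16 edges of H are present in G. Then P[X_H = 1] = p^{16} = (9/16)^{16} = 1853020188851841/18446744073709551616.
Summing the indicators: E[X] = Σ_H E[X_H] = 653837184000 · p^{16} = 653837184000 · 1853020188851841/18446744073709551616 = 1183177248216831945952875/18014398509481984.
Numerically: E[X] ≈ 6.57e+07.

E[X] = 653837184000 · (9/16)^{16} = 1183177248216831945952875/18014398509481984 ≈ 6.57e+07.


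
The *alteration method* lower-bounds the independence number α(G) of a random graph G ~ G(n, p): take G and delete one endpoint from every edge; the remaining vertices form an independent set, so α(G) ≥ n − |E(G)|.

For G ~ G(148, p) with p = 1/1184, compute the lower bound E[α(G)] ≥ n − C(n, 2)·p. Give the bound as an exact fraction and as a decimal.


E[|E(G)|] = C(148, 2)·p = 10878 · (1/1184) = 147/16.
E[α(G)] ≥ n − E[|E(G)|] = 148 − 147/16 = 2221/16.
Numerically: ≈ 138.81250.
(This is only a lower bound; the true E[α(G)] may be larger.)

E[α(G)] ≥ 2221/16 ≈ 138.81250.


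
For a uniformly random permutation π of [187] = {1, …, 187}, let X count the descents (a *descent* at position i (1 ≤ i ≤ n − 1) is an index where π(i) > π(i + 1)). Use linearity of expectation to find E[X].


Write X = Σ X_I over i = 1, …, 186, with X_I the indicator of one descent.
There are 186 indicators.
For each fixed i, the pair (π(i), π(i+1)) is a uniformly random ordered pair of distinct values from {1, …, 187}; by symmetry P[π(i) > π(i+1)] = 1/2.
By linearity: E[X] = 186 · (1/2) = (187 − 1) · (1/2) = 93 ≈ 93.0000.

E[X] = 93 = 93.0000.


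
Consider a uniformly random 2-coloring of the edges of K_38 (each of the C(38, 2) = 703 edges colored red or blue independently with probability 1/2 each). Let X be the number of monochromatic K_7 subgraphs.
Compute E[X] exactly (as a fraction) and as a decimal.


Let X = Σ_S X_S over the C(38, 7) = 12620256 subsets S of size 7, where X_S = 1 if the K_7 on S is monochromatic.
For a fixed S, the K_7 on S has C(7, 2) = 21 edges. P[all 21 edges red] = (1/2)^21, and likewise for blue, so P[monochromatic] = 2·(1/2)^21 = 2^{1 − 21} = 1/1048576.
By linearity of expectation: E[X] = C(38, 7) · 2^{1 − 21} = 12620256 · 1/1048576 = 394383/32768.
Numerically: E[X] ≈ 12.036.

E[X] = C(38,7)·2^(1−C(7,2)) = 394383/32768 ≈ 12.036.


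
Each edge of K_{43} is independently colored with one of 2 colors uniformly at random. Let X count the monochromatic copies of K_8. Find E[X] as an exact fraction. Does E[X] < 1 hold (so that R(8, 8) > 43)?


E[X] = C(43, 8) · 2^{1 − 28} = 145008513 · 2^{−27} = 145008513/134217728.
As a reduced fraction: E[X] = 145008513/134217728 ≈ 1.080.
Is E[X] < 1? NO.
Since E[X] ≥ 1, the first-moment bound is inconclusive at n = 43; it does NOT by itself certify R(8, 8) > 43.

E[X] = 145008513/134217728 ≈ 1.080; E[X] ≥ 1; first-moment method inconclusive here.


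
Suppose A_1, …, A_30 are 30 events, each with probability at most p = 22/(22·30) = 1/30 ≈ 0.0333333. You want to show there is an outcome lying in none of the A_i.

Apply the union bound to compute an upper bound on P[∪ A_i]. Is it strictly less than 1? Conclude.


Union bound: P[∪_{i=1}^{30} A_i] ≤ Σ_i P[A_i] ≤ 30·p = 30·(1/30) = 1.
Numerically: 1 ≈ 1.0000000.
Is 1 < 1? NO.
Since the bound 1 is ≥ 1, the union bound is uninformative here; it does NOT by itself certify existence.

30·p = 1 ≈ 1.0000000; existence NOT certified by the union bound.


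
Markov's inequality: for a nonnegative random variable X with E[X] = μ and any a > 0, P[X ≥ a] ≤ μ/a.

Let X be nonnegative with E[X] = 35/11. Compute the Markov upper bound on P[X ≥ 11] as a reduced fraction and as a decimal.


μ = E[X] = 35/11, a = 11.
Markov: P[X ≥ 11] ≤ μ/a = (35/11)/11 = 35/121.
Numerically: ≈ 0.28926.
(Since a = 11 > μ = 3.18182, the bound 35/121 is < 1 and informative.)

P[X ≥ 11] ≤ 35/121 ≈ 0.28926.


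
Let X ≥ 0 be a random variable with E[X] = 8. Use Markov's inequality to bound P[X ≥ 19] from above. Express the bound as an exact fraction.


μ = E[X] = 8, a = 19.
Markov: P[X ≥ 19] ≤ μ/a = (8)/19 = 8/19.
Numerically: ≈ 0.42105.
(Since a = 19 > μ = 8.00000, the bound 8/19 is < 1 and informative.)

P[X ≥ 19] ≤ 8/19 ≈ 0.42105.


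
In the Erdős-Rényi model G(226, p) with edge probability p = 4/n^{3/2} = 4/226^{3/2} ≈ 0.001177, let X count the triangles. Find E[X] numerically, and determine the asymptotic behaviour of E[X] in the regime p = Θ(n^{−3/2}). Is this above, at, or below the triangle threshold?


Number of potential triangles: C(226, 3) = 1898400.
Each occurs with probability p³ ≈ (0.001177)³ ≈ 1.631894e-09.
By linearity: E[X] = C(226, 3)·p³ ≈ 1898400 · 1.631894e-09 ≈ 0.0031.
Since α = 3/2 > 1, p = c/n^{3/2} = o(1/n) is below the triangle threshold p ~ 1/n. Asymptotically E[X] ~ (c³/6)·n^{3(1−α)} = (4³/6)·n^{-1.5} → 0, so by Markov's inequality G has no triangles w.h.p.

E[X] ≈ 0.0031; in regime p = Θ(1/n^{3/2}) E[X] tends to 0 (below the triangle threshold p ~ 1/n).


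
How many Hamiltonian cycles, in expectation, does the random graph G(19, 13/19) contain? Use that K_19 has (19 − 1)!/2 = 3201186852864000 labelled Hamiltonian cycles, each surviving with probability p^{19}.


K_19 has (19 − 1)!/2 = 3201186852864000 labelled Hamiltonian cycles.
For each such Hamiltonian cycle H, let X_H = 1 if all 19 edges of H are present in G. Then P[X_H = 1] = p^{19} = (13/19)^{19} = 1461920290375446110677/1978419655660313589123979.
By linearity of expectation: E[X] = Σ_H E[X_H] = 3201186852864000 · p^{19} = 3201186852864000 · 1461920290375446110677/1978419655660313589123979 = 4679880013484999364018134658428928000/1978419655660313589123979.
Numerically: E[X] ≈ 2.37e+12.

E[X] = 3201186852864000 · (13/19)^{19} = 4679880013484999364018134658428928000/1978419655660313589123979 ≈ 2.37e+12.


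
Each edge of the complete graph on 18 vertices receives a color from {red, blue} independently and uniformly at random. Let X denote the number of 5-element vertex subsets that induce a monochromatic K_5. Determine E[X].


Let X = Σ_S X_S over the C(18, 5) = 8568 subsets S of size 5, where X_S = 1 if the K_5 on S is monochromatic.
For a fixed S, the K_5 on S has C(5, 2) = 10 edges. P[all 10 edges red] = (1/2)^10, and likewise for blue, so P[monochromatic] = 2·(1/2)^10 = 2^{1 − 10} = 1/512.
Summing: E[X] = C(18, 5) · 2^{1 − 10} = 8568 · 1/512 = 1071/64.
Numerically: E[X] ≈ 16.734.

E[X] = C(18,5)·2^(1−C(5,2)) = 1071/64 ≈ 16.734.


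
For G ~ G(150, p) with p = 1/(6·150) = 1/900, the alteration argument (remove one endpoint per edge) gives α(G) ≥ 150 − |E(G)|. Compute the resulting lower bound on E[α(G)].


E[|E(G)|] = C(150, 2)·p = 11175 · (1/900) = 149/12.
E[α(G)] ≥ n − E[|E(G)|] = 150 − 149/12 = 1651/12.
Numerically: ≈ 137.583.
(This is only a lower bound; the true E[α(G)] may be larger.)

E[α(G)] ≥ 1651/12 ≈ 137.583.


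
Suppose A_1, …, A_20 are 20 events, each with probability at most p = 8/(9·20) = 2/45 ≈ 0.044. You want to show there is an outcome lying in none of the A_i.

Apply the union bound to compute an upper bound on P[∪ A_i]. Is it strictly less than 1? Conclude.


Union bound: P[∪_{i=1}^{20} A_i] ≤ Σ_i P[A_i] ≤ 20·p = 20·(2/45) = 8/9.
Numerically: 8/9 ≈ 0.889.
Is 8/9 < 1? YES.
Since P[∪ A_i] ≤ 8/9 < 1, the complement has P[∩ A_i^c] ≥ 1 − 8/9 = 1/9 > 0, so some outcome avoids every A_i.

20·p = 8/9 ≈ 0.889; existence CERTIFIED by the union bound.


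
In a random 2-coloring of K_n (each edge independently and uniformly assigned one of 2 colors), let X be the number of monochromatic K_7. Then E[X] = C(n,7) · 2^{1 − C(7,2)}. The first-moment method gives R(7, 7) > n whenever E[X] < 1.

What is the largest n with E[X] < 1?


We need C(n, 7) · 2^{1 − 21} < 1, i.e. C(n, 7) < 2^{21 − 1} = 1048576.
Check values of n near the boundary:
  n = 26: C(26, 7) = 657800; 657800 < 1048576? YES
  n = 27: C(27, 7) = 888030; 888030 < 1048576? YES
  n = 28: C(28, 7) = 1184040; 1184040 < 1048576? NO
  n = 29: C(29, 7) = 1560780; 1560780 < 1048576? NO
  n = 30: C(30, 7) = 2035800; 2035800 < 1048576? NO
The largest n with C(n, 7) < 1048576 is n = 27 (where E[X] = 444015/524288 ≈ 0.84689). Hence R(7, 7) > 27, i.e. R(7, 7) ≥ 28.

Largest n = 27; hence R(7, 7) > 27.


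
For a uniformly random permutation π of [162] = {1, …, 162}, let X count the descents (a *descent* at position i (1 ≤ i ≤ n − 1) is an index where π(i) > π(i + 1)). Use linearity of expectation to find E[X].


Write X = Σ X_I over i = 1, …, 161, with X_I the indicator of one descent.
There are 161 indicators.
For each fixed i, the pair (π(i), π(i+1)) is a uniformly random ordered pair of distinct values from {1, …, 162}; by symmetry P[π(i) > π(i+1)] = 1/2.
By linearity: E[X] = 161 · (1/2) = (162 − 1) · (1/2) = 161/2 ≈ 80.500.

E[X] = 161/2 = 80.500.


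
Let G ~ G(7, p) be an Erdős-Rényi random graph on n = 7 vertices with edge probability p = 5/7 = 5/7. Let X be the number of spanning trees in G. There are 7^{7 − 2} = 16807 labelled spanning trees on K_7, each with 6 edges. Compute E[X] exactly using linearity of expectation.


K_7 has 7^{7 − 2} = 16807 labelled spanning trees.
For each such spanning tree H, let X_H = 1 if all 6 edges of H are present in G. Then P[X_H = 1] = p^{6} = (5/7)^{6} = 15625/117649.
By linearity of expectation: E[X] = Σ_H E[X_H] = 16807 · p^{6} = 16807 · 15625/117649 = 15625/7.
Numerically: E[X] ≈ 2232.1.

E[X] = 16807 · (5/7)^{6} = 15625/7 ≈ 2232.1.


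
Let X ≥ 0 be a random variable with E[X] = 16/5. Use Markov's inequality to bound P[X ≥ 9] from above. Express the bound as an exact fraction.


μ = E[X] = 16/5, a = 9.
Markov: P[X ≥ 9] ≤ μ/a = (16/5)/9 = 16/45.
Numerically: ≈ 0.356.
(Since a = 9 > μ = 3.200, the bound 16/45 is < 1 and informative.)

P[X ≥ 9] ≤ 16/45 ≈ 0.356.


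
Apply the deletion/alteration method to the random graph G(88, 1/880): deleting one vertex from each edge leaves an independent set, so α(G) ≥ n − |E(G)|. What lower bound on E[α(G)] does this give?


E[|E(G)|] = C(88, 2)·p = 3828 · (1/880) = 87/20.
E[α(G)] ≥ n − E[|E(G)|] = 88 − 87/20 = 1673/20.
Numerically: ≈ 83.650000.
(This is only a lower bound; the true E[α(G)] may be larger.)

E[α(G)] ≥ 1673/20 ≈ 83.650000.


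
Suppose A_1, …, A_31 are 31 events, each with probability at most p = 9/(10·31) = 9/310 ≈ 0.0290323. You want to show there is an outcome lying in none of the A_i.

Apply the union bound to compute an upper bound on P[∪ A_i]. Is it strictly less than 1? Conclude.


Union bound: P[∪_{i=1}^{31} A_i] ≤ Σ_i P[A_i] ≤ 31·p = 31·(9/310) = 9/10.
Numerically: 9/10 ≈ 0.9000000.
Is 9/10 < 1? YES.
Since P[∪ A_i] ≤ 9/10 < 1, the complement has P[∩ A_i^c] ≥ 1 − 9/10 = 1/10 > 0, so some outcome avoids every A_i.

31·p = 9/10 ≈ 0.9000000; existence CERTIFIED by the union bound.


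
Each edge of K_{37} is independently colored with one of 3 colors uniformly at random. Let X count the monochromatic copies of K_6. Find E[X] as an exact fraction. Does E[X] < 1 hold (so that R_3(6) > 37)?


E[X] = C(37, 6) · 3^{1 − 15} = 2324784 · 3^{−14} = 2324784/4782969.
As a reduced fraction: E[X] = 774928/1594323 ≈ 0.486055.
Is E[X] < 1? YES.
Since E[X] < 1, there exists a 3-coloring of K_{37} with no monochromatic K_6; hence R_3(6) > 37.

E[X] = 774928/1594323 ≈ 0.486055; E[X] < 1, so R_3(6) > 37.


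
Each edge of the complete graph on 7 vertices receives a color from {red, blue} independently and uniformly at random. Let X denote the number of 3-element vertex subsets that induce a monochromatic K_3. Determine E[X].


Let X = Σ_S X_S over the C(7, 3) = 35 subsets S of size 3, where X_S = 1 if the K_3 on S is monochromatic.
For a fixed S, the K_3 on S has C(3, 2) = 3 edges. P[all 3 edges red] = (1/2)^3, and likewise for blue, so P[monochromatic] = 2·(1/2)^3 = 2^{1 − 3} = 1/4.
By linearity of expectation: E[X] = C(7, 3) · 2^{1 − 3} = 35 · 1/4 = 35/4.
Numerically: E[X] ≈ 8.750.

E[X] = C(7,3)·2^(1−C(3,2)) = 35/4 ≈ 8.750.


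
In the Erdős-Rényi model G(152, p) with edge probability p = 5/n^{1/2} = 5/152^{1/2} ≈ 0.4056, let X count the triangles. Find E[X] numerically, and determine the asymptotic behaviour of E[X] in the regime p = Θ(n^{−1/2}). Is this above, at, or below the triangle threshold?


Number of potential triangles: C(152, 3) = 573800.
Each occurs with probability p³ ≈ (0.4056)³ ≈ 6.670289e-02.
By linearity: E[X] = C(152, 3)·p³ ≈ 573800 · 6.670289e-02 ≈ 38274.1165.
Since α = 1/2 < 1, p = c/n^{1/2} ≫ 1/n is above the triangle threshold p ~ 1/n. Asymptotically E[X] ~ (c³/6)·n^{3(1−α)} = (5³/6)·n^{1.5} → ∞; triangles are abundant w.h.p.

E[X] ≈ 38274.1165; in regime p = Θ(1/n^{1/2}) E[X] diverges (above the triangle threshold p ~ 1/n).


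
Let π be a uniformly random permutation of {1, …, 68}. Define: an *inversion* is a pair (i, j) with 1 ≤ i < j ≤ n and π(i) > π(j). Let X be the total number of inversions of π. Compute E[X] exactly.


Write X = Σ X_I over the C(68, 2) = 2278 pairs i < j, with X_I the indicator of one inversion.
There are 2278 indicators.
For each fixed pair i < j, the values π(i) and π(j) are two distinct elements of {1, …, 68} in uniformly random order; by symmetry P[π(i) > π(j)] = 1/2.
By linearity: E[X] = 2278 · (1/2) = C(68, 2) · (1/2) = 2278/2 = 1139 ≈ 1139.000000.

E[X] = 1139 = 1139.000000.


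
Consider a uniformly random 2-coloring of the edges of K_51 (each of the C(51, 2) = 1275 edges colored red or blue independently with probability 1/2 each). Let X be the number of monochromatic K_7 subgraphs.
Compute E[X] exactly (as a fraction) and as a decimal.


Let X = Σ_S X_S over the C(51, 7) = 115775100 subsets S of size 7, where X_S = 1 if the K_7 on S is monochromatic.
For a fixed S, the K_7 on S has C(7, 2) = 21 edges. P[all 21 edges red] = (1/2)^21, and likewise for blue, so P[monochromatic] = 2·(1/2)^21 = 2^{1 − 21} = 1/1048576.
Summing: E[X] = C(51, 7) · 2^{1 − 21} = 115775100 · 1/1048576 = 28943775/262144.
Numerically: E[X] ≈ 110.411739.

E[X] = C(51,7)·2^(1−C(7,2)) = 28943775/262144 ≈ 110.411739.


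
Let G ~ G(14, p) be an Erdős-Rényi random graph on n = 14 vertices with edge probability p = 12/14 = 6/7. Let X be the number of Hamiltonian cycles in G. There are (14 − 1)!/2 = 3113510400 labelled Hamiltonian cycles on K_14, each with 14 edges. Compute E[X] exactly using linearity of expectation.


K_14 has (14 − 1)!/2 = 3113510400 labelled Hamiltonian cycles.
For each such Hamiltonian cycle H, let X_H = 1 if all 14 edges of H are present in G. Then P[X_H = 1] = p^{14} = (6/7)^{14} = 78364164096/678223072849.
Summing the indicators: E[X] = Σ_H E[X_H] = 3113510400 · p^{14} = 3113510400 · 78364164096/678223072849 = 34855377128600371200/96889010407.
Numerically: E[X] ≈ 3.597e+08.

E[X] = 3113510400 · (6/7)^{14} = 34855377128600371200/96889010407 ≈ 3.597e+08.


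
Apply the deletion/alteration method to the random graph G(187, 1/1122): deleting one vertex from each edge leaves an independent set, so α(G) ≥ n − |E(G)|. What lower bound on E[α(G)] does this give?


E[|E(G)|] = C(187, 2)·p = 17391 · (1/1122) = 31/2.
E[α(G)] ≥ n − E[|E(G)|] = 187 − 31/2 = 343/2.
Numerically: ≈ 171.500.
(This is only a lower bound; the true E[α(G)] may be larger.)

E[α(G)] ≥ 343/2 ≈ 171.500.


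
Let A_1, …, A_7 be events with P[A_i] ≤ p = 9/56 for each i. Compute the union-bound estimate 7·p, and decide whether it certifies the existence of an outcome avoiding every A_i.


Union bound: P[∪_{i=1}^{7} A_i] ≤ Σ_i P[A_i] ≤ 7·p = 7·(9/56) = 9/8.
Numerically: 9/8 ≈ 1.12500.
Is 9/8 < 1? NO.
Since the bound 9/8 is ≥ 1, the union bound is uninformative here; it does NOT by itself certify existence.

7·p = 9/8 ≈ 1.12500; existence NOT certified by the union bound.


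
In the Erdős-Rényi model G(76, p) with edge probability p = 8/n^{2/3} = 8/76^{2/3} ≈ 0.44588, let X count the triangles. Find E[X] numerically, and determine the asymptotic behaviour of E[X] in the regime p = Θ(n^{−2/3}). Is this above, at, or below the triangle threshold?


Number of potential triangles: C(76, 3) = 70300.
Each occurs with probability p³ ≈ (0.44588)³ ≈ 8.8642659e-02.
By linearity: E[X] = C(76, 3)·p³ ≈ 70300 · 8.8642659e-02 ≈ 6231.57895.
Since α = 2/3 < 1, p = c/n^{2/3} ≫ 1/n is above the triangle threshold p ~ 1/n. Asymptotically E[X] ~ (c³/6)·n^{3(1−α)} = (8³/6)·n^{1} → ∞; triangles are abundant w.h.p.

E[X] ≈ 6231.57895; in regime p = Θ(1/n^{2/3}) E[X] diverges (above the triangle threshold p ~ 1/n).


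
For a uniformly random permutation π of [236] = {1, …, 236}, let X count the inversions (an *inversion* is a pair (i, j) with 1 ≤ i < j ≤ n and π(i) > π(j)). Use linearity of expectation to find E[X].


Write X = Σ X_I over the C(236, 2) = 27730 pairs i < j, with X_I the indicator of one inversion.
There are 27730 indicators.
For each fixed pair i < j, the values π(i) and π(j) are two distinct elements of {1, …, 236} in uniformly random order; by symmetry P[π(i) > π(j)] = 1/2.
By linearity: E[X] = 27730 · (1/2) = C(236, 2) · (1/2) = 27730/2 = 13865 ≈ 13865.000.

E[X] = 13865 = 13865.000.


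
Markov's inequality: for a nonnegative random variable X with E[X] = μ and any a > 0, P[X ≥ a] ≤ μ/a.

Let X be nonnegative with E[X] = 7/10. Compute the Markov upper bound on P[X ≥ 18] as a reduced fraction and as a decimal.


μ = E[X] = 7/10, a = 18.
Markov: P[X ≥ 18] ≤ μ/a = (7/10)/18 = 7/180.
Numerically: ≈ 0.03889.
(Since a = 18 > μ = 0.70000, the bound 7/180 is < 1 and informative.)

P[X ≥ 18] ≤ 7/180 ≈ 0.03889.


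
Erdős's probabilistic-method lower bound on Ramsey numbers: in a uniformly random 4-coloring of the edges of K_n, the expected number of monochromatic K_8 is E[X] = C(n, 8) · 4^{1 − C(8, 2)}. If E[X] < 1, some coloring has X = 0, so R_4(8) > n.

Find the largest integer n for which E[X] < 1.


We need C(n, 8) · 4^{1 − 28} < 1, i.e. C(n, 8) < 4^{28 − 1} = 18014398509481984.
Check values of n near the boundary:
  n = 402: C(402, 8) = 15770615726749950; 15770615726749950 < 18014398509481984? YES
  n = 403: C(403, 8) = 16090020602228430; 16090020602228430 < 18014398509481984? YES
  n = 404: C(404, 8) = 16415071523485570; 16415071523485570 < 18014398509481984? YES
  n = 405: C(405, 8) = 16745853821188050; 16745853821188050 < 18014398509481984? YES
  n = 406: C(406, 8) = 17082453897995850; 17082453897995850 < 18014398509481984? YES
  n = 407: C(407, 8) = 17424959239309050; 17424959239309050 < 18014398509481984? YES
  n = 408: C(408, 8) = 17773458424095231; 17773458424095231 < 18014398509481984? YES
  n = 409: C(409, 8) = 18128041135797879; 18128041135797879 < 18014398509481984? NO
  n = 410: C(410, 8) = 18488798173326195; 18488798173326195 < 18014398509481984? NO
  n = 411: C(411, 8) = 18855821462126715; 18855821462126715 < 18014398509481984? NO
The largest n with C(n, 8) < 18014398509481984 is n = 408 (where E[X] = 17773458424095231/18014398509481984 ≈ 0.98663). Hence R_4(8) > 408, i.e. R_4(8) ≥ 409.

Largest n = 408; hence R_4(8) > 408.


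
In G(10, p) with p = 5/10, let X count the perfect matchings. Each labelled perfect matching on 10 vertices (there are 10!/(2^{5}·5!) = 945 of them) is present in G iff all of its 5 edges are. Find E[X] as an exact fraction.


K_10 has 10!/(2^{5}·5!) = 945 labelled perfect matchings.
For each such perfect matching H, let X_H = 1 if all 5 edges of H are present in G. Then P[X_H = 1] = p^{5} = (1/2)^{5} = 1/32.
By linearity: E[X] = Σ_H E[X_H] = 945 · p^{5} = 945 · 1/32 = 945/32.
Numerically: E[X] ≈ 29.531.

E[X] = 945 · (1/2)^{5} = 945/32 ≈ 29.531.


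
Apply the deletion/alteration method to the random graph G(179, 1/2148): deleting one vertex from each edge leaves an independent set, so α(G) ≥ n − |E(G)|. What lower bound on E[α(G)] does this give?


E[|E(G)|] = C(179, 2)·p = 15931 · (1/2148) = 89/12.
E[α(G)] ≥ n − E[|E(G)|] = 179 − 89/12 = 2059/12.
Numerically: ≈ 171.5833.
(This is only a lower bound; the true E[α(G)] may be larger.)

E[α(G)] ≥ 2059/12 ≈ 171.5833.


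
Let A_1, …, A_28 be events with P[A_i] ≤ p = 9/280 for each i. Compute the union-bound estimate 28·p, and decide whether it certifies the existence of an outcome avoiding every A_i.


Union bound: P[∪_{i=1}^{28} A_i] ≤ Σ_i P[A_i] ≤ 28·p = 28·(9/280) = 9/10.
Numerically: 9/10 ≈ 0.900000.
Is 9/10 < 1? YES.
Since P[∪ A_i] ≤ 9/10 < 1, the complement has P[∩ A_i^c] ≥ 1 − 9/10 = 1/10 > 0, so some outcome avoids every A_i.

28·p = 9/10 ≈ 0.900000; existence CERTIFIED by the union bound.


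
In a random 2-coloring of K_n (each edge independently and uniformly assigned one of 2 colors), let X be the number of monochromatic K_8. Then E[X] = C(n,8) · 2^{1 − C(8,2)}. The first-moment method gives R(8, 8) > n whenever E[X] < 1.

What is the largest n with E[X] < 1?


We need C(n, 8) · 2^{1 − 28} < 1, i.e. C(n, 8) < 2^{28 − 1} = 134217728.
Check values of n near the boundary:
  n = 39: C(39, 8) = 61523748; 61523748 < 134217728? YES
  n = 40: C(40, 8) = 76904685; 76904685 < 134217728? YES
  n = 41: C(41, 8) = 95548245; 95548245 < 134217728? YES
  n = 42: C(42, 8) = 118030185; 118030185 < 134217728? YES
  n = 43: C(43, 8) = 145008513; 145008513 < 134217728? NO
  n = 44: C(44, 8) = 177232627; 177232627 < 134217728? NO
The largest n with C(n, 8) < 134217728 is n = 42 (where E[X] = 118030185/134217728 ≈ 0.8794). Hence R(8, 8) > 42, i.e. R(8, 8) ≥ 43.

Largest n = 42; hence R(8, 8) > 42.


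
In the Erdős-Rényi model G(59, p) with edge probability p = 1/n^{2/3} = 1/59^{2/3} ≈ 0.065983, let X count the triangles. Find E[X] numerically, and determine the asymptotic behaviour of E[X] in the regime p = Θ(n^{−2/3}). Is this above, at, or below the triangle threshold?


Number of potential triangles: C(59, 3) = 32509.
Each occurs with probability p³ ≈ (0.065983)³ ≈ 2.8727377e-04.
By linearity: E[X] = C(59, 3)·p³ ≈ 32509 · 2.8727377e-04 ≈ 9.33898.
Since α = 2/3 < 1, p = c/n^{2/3} ≫ 1/n is above the triangle threshold p ~ 1/n. Asymptotically E[X] ~ (c³/6)·n^{3(1−α)} = (1³/6)·n^{1} → ∞; triangles are abundant w.h.p.

E[X] ≈ 9.33898; in regime p = Θ(1/n^{2/3}) E[X] diverges (above the triangle threshold p ~ 1/n).


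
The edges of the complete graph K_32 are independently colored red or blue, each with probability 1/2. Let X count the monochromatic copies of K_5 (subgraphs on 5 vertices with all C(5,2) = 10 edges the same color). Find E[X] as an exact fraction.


Let X = Σ_S X_S over the C(32, 5) = 201376 subsets S of size 5, where X_S = 1 if the K_5 on S is monochromatic.
For a fixed S, the K_5 on S has C(5, 2) = 10 edges. P[all 10 edges red] = (1/2)^10, and likewise for blue, so P[monochromatic] = 2·(1/2)^10 = 2^{1 − 10} = 1/512.
By linearity: E[X] = C(32, 5) · 2^{1 − 10} = 201376 · 1/512 = 6293/16.
Numerically: E[X] ≈ 393.312500.

E[X] = C(32,5)·2^(1−C(5,2)) = 6293/16 ≈ 393.312500.


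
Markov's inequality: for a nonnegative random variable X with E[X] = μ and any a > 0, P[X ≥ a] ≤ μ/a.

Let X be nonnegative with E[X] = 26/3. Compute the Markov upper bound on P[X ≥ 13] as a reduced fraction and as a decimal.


μ = E[X] = 26/3, a = 13.
Markov: P[X ≥ 13] ≤ μ/a = (26/3)/13 = 2/3.
Numerically: ≈ 0.66667.
(Since a = 13 > μ = 8.66667, the bound 2/3 is < 1 and informative.)

P[X ≥ 13] ≤ 2/3 ≈ 0.66667.


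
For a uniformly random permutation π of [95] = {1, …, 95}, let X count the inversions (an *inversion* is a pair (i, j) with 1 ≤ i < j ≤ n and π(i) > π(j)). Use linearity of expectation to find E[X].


Write X = Σ X_I over the C(95, 2) = 4465 pairs i < j, with X_I the indicator of one inversion.
There are 4465 indicators.
For each fixed pair i < j, the values π(i) and π(j) are two distinct elements of {1, …, 95} in uniformly random order; by symmetry P[π(i) > π(j)] = 1/2.
By linearity: E[X] = 4465 · (1/2) = C(95, 2) · (1/2) = 4465/2 = 4465/2 ≈ 2232.5000.

E[X] = 4465/2 = 2232.5000.


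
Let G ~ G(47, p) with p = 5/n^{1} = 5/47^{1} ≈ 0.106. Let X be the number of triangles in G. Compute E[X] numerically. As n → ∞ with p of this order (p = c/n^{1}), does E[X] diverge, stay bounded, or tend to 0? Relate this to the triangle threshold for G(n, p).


Number of potential triangles: C(47, 3) = 16215.
Each occurs with probability p³ ≈ (0.106)³ ≈ 1.20397e-03.
By linearity: E[X] = C(47, 3)·p³ ≈ 16215 · 1.20397e-03 ≈ 19.522.
Here α = 1, so p = 5/n is exactly at the triangle threshold p ~ 1/n. Asymptotically E[X] → c³/6 = 5³/6 = 125/6 ≈ 20.833, a bounded constant. In this regime the triangle count is asymptotically Poisson(c³/6).

E[X] ≈ 19.522; in regime p = Θ(1/n^{1}) E[X] stays bounded (at the triangle threshold p ~ 1/n).


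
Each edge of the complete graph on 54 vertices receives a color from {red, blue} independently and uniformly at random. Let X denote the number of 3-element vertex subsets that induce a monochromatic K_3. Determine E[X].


Let X = Σ_S X_S over the C(54, 3) = 24804 subsets S of size 3, where X_S = 1 if the K_3 on S is monochromatic.
For a fixed S, the K_3 on S has C(3, 2) = 3 edges. P[all 3 edges red] = (1/2)^3, and likewise for blue, so P[monochromatic] = 2·(1/2)^3 = 2^{1 − 3} = 1/4.
Summing: E[X] = C(54, 3) · 2^{1 − 3} = 24804 · 1/4 = 6201.
Numerically: E[X] ≈ 6201.0000.

E[X] = C(54,3)·2^(1−C(3,2)) = 6201 ≈ 6201.0000.


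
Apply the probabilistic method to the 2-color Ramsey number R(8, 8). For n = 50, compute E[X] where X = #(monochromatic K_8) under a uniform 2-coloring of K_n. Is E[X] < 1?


E[X] = C(50, 8) · 2^{1 − 28} = 536878650 · 2^{−27} = 536878650/134217728.
As a reduced fraction: E[X] = 268439325/67108864 ≈ 4.000.
Is E[X] < 1? NO.
Since E[X] ≥ 1, the first-moment bound is inconclusive at n = 50; it does NOT by itself certify R(8, 8) > 50.

E[X] = 268439325/67108864 ≈ 4.000; E[X] ≥ 1; first-moment method inconclusive here.
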